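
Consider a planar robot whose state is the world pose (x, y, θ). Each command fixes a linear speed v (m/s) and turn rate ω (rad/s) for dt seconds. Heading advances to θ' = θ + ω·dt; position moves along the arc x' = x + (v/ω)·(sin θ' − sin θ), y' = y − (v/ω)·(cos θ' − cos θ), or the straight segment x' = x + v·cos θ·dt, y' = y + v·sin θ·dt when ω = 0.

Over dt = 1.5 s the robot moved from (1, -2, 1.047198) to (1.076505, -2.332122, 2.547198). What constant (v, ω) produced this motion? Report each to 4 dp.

Δθ = 2.547198 − 1.047198 = 1.500000
ω = Δθ/dt = 1.500000/1.5 = 1.0000
R = −Δy/(cos θ' − cos θ) = -0.2500
v = R·ω = -0.2500·1.0000 = -0.2500

v = -0.2500, ω = 1.0000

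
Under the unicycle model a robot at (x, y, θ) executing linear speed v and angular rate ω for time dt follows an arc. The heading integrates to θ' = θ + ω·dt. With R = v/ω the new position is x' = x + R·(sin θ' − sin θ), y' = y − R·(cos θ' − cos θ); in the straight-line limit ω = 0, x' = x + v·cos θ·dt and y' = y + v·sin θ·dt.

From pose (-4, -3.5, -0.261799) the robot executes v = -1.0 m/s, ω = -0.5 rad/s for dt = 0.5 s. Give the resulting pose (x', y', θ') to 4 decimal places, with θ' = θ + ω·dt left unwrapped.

θ' = -0.2618 + -0.5·0.5 = -0.5118
R = v/ω = -1.0/-0.5 = 2.0000
x' = -4 + 2.0000·(sin -0.5118 − sin -0.2618) = -4.4619
y' = -3.5 − 2.0000·(cos -0.5118 − cos -0.2618) = -3.3119

(-4.4619, -3.3119, -0.5118)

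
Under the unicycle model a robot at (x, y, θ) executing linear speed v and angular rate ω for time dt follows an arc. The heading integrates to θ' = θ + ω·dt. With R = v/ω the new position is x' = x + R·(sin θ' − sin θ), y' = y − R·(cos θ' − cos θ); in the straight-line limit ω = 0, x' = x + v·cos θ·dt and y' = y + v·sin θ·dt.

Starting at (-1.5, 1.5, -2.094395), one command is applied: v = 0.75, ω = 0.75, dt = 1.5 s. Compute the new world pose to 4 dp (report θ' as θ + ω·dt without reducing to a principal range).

θ' = -2.0944 + 0.75·1.5 = -0.9694
R = v/ω = 0.75/0.75 = 1.0000
x' = -1.5 + 1.0000·(sin -0.9694 − sin -2.0944) = -1.4585
y' = 1.5 − 1.0000·(cos -0.9694 − cos -2.0944) = 0.4342

(-1.4585, 0.4342, -0.9694)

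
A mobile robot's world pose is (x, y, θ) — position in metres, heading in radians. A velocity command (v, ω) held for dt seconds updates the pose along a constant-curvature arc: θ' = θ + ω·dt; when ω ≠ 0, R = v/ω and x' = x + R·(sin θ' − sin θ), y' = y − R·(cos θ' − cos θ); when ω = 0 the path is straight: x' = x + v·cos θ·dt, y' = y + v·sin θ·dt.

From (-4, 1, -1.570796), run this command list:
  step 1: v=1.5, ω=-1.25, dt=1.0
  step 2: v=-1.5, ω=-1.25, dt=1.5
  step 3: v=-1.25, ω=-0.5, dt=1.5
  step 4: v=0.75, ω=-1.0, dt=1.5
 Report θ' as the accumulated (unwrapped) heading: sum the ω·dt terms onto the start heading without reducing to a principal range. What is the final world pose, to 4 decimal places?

step 1: θ'=-2.8208 (R=-1.2000) → pose (-4.8216, -0.1388, -2.8208)
step 2: θ'=-4.6958 (R=1.2000) → pose (-3.2434, -1.2577, -4.6958)
step 3: θ'=-5.4458 (R=2.5000) → pose (-3.8858, -2.9726, -5.4458)
step 4: θ'=-6.9458 (R=-0.7500) → pose (-2.8672, -2.8834, -6.9458)

(-2.8672, -2.8834, -6.9458)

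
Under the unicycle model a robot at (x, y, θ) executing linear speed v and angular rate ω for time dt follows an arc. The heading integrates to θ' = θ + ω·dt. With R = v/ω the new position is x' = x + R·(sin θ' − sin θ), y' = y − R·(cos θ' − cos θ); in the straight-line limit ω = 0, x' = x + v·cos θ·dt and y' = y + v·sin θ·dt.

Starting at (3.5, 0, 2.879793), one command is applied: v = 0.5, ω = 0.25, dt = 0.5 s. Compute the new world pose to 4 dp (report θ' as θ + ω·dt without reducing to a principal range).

(3.2551, 0.0495, 3.0048)

θ' = 2.8798 + 0.25·0.5 = 3.0048
R = v/ω = 0.5/0.25 = 2.0000
x' = 3.5 + 2.0000·(sin 3.0048 − sin 2.8798) = 3.2551
y' = 0 − 2.0000·(cos 3.0048 − cos 2.8798) = 0.0495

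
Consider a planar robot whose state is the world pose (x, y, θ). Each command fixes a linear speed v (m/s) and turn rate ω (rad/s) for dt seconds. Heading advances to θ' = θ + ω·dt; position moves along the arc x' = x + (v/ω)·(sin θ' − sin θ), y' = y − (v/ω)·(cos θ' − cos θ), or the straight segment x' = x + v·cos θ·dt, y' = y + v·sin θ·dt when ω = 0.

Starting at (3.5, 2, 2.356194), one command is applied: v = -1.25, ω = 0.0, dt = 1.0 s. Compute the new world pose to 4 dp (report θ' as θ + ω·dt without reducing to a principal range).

θ' = 2.3562 + 0.0·1.0 = 2.3562
ω = 0 → straight: x' = 3.5 + -1.25·cos(2.3562)·1.0 = 4.3839
y' = 2 + -1.25·sin(2.3562)·1.0 = 1.1161

(4.3839, 1.1161, 2.3562)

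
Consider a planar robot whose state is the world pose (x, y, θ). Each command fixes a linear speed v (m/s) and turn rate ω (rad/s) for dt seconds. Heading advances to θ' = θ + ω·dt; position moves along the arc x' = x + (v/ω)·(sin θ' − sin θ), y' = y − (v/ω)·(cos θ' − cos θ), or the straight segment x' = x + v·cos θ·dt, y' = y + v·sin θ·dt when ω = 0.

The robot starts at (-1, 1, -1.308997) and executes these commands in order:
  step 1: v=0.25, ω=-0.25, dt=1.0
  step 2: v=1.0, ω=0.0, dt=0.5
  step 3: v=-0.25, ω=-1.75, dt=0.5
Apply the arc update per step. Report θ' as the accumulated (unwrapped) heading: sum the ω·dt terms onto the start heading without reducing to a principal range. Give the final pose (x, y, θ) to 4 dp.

(-0.9101, 0.3633, -2.4340)

step 1: θ'=-1.5590 (R=-1.0000) → pose (-0.9660, 0.7530, -1.5590)
step 2: θ'=-1.5590 (straight) → pose (-0.9601, 0.2530, -1.5590)
step 3: θ'=-2.4340 (R=0.1429) → pose (-0.9101, 0.3633, -2.4340)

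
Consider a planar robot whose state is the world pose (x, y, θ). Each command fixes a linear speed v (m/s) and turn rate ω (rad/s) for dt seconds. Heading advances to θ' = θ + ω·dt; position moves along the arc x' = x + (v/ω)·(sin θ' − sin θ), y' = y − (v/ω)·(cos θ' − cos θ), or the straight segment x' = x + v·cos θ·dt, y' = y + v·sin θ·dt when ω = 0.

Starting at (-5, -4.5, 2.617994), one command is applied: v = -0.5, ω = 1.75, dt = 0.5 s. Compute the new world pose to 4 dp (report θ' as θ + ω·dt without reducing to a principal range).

θ' = 2.6180 + 1.75·0.5 = 3.4930
R = v/ω = -0.5/1.75 = -0.2857
x' = -5 + -0.2857·(sin 3.4930 − sin 2.6180) = -4.7588
y' = -4.5 − -0.2857·(cos 3.4930 − cos 2.6180) = -4.5208

(-4.7588, -4.5208, 3.4930)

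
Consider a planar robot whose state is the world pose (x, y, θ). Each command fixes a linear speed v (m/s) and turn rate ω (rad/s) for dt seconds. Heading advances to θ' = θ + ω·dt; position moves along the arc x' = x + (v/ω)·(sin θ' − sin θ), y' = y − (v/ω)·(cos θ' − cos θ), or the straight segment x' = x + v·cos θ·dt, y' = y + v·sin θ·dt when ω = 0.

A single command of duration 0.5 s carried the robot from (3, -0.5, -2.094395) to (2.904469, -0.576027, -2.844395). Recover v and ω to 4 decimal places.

Δθ = -2.844395 − -2.094395 = -0.750000
ω = Δθ/dt = -0.750000/0.5 = -1.5000
R = Δx/(sin θ' − sin θ) = -0.1667
v = R·ω = -0.1667·-1.5000 = 0.2500

v = 0.2500, ω = -1.5000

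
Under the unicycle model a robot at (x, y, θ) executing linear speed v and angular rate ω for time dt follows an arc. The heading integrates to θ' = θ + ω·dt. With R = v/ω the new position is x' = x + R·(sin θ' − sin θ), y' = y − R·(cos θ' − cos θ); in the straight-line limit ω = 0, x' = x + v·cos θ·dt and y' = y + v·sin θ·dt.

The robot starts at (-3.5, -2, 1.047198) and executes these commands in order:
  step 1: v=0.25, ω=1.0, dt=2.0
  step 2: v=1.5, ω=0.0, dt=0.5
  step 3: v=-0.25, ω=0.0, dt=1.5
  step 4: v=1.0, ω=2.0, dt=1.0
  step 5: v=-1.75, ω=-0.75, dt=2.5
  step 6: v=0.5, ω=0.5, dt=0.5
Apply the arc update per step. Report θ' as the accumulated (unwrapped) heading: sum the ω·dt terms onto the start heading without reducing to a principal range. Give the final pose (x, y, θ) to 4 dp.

(-2.6996, 0.8075, 3.4222)

step 1: θ'=3.0472 (R=0.2500) → pose (-3.6929, -1.6261, 3.0472)
step 2: θ'=3.0472 (straight) → pose (-4.4396, -1.5554, 3.0472)
step 3: θ'=3.0472 (straight) → pose (-4.0663, -1.5908, 3.0472)
step 4: θ'=5.0472 (R=0.5000) → pose (-4.5856, -2.2528, 5.0472)
step 5: θ'=3.1722 (R=2.3333) → pose (-2.4533, 0.8461, 3.1722)
step 6: θ'=3.4222 (R=1.0000) → pose (-2.6996, 0.8075, 3.4222)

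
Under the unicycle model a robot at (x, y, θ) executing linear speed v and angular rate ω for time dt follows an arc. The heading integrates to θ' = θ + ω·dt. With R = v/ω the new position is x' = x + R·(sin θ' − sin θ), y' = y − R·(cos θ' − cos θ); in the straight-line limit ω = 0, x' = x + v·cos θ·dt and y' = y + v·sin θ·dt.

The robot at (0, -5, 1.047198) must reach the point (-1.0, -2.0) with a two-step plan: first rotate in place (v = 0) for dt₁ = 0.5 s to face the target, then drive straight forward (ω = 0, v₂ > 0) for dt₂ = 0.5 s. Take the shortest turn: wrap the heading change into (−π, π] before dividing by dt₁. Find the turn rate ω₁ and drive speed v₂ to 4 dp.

ω₁ = 1.6907, v₂ = 6.3246

heading to target = atan2(-2−-5, -1−0) = 1.8925
Δθ = wrap(1.8925 − 1.0472) = 0.8453; ω₁ = Δθ/dt₁ = 1.6907
distance = √((-1−0)² + (-2−-5)²) = 3.1623; v₂ = distance/dt₂ = 6.3246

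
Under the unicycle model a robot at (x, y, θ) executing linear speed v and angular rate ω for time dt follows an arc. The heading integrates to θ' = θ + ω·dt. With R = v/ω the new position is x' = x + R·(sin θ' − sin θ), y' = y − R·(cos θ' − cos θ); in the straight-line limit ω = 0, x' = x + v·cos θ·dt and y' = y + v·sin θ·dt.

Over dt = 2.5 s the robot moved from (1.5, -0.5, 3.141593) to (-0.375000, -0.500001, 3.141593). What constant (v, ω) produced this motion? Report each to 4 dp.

v = 0.7500, ω = 0.0000

Δθ = 3.141593 − 3.141593 = 0.000000
ω = Δθ/dt = 0.000000/2.5 = 0.0000
ω = 0 → v = (Δx·cos θ + Δy·sin θ)/dt = 0.7500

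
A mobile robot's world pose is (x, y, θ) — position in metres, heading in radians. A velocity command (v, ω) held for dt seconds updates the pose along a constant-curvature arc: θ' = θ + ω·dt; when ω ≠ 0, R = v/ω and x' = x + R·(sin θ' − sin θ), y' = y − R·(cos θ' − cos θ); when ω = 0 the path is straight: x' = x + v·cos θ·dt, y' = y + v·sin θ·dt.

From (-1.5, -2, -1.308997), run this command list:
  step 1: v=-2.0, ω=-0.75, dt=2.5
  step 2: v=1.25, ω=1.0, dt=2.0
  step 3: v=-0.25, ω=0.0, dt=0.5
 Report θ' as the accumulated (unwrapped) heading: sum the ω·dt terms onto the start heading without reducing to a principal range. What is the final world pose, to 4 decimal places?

(-0.0689, -0.2502, -1.1840)

step 1: θ'=-3.1840 (R=2.6667) → pose (1.1888, 1.3545, -3.1840)
step 2: θ'=-1.1840 (R=1.2500) → pose (-0.0218, -0.3660, -1.1840)
step 3: θ'=-1.1840 (straight) → pose (-0.0689, -0.2502, -1.1840)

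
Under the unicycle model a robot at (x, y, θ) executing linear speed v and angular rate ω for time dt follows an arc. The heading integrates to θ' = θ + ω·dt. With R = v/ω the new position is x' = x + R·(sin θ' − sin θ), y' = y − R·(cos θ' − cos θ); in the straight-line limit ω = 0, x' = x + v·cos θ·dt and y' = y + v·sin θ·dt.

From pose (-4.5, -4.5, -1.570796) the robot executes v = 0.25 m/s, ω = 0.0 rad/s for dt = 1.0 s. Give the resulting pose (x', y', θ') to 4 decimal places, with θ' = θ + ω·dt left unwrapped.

(-4.5000, -4.7500, -1.5708)

θ' = -1.5708 + 0.0·1.0 = -1.5708
ω = 0 → straight: x' = -4.5 + 0.25·cos(-1.5708)·1.0 = -4.5000
y' = -4.5 + 0.25·sin(-1.5708)·1.0 = -4.7500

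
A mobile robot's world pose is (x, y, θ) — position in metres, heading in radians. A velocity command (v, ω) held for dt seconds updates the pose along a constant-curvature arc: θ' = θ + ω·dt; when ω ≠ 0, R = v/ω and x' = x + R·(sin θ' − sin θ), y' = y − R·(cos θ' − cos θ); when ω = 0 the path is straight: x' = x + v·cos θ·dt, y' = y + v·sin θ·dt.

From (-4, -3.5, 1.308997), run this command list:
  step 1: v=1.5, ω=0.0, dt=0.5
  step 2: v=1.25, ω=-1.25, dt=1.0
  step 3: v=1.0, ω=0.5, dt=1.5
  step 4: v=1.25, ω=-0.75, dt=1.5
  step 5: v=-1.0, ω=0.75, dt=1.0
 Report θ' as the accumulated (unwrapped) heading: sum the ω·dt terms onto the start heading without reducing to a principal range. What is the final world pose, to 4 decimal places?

step 1: θ'=1.3090 (straight) → pose (-3.8059, -2.7756, 1.3090)
step 2: θ'=0.0590 (R=-1.0000) → pose (-2.8989, -2.0361, 0.0590)
step 3: θ'=0.8090 (R=2.0000) → pose (-1.5697, -1.4200, 0.8090)
step 4: θ'=-0.3160 (R=-1.6667) → pose (0.1543, -0.9863, -0.3160)
step 5: θ'=0.4340 (R=-1.3333) → pose (-0.8207, -1.0439, 0.4340)

(-0.8207, -1.0439, 0.4340)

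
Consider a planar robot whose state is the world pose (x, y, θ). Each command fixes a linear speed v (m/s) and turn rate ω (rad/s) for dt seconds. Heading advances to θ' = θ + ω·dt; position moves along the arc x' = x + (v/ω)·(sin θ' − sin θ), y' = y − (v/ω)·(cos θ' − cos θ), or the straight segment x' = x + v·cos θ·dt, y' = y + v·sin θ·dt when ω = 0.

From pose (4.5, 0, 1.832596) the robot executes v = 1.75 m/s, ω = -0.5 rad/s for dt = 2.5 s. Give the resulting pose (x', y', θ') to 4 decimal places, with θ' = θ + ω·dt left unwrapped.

θ' = 1.8326 + -0.5·2.5 = 0.5826
R = v/ω = 1.75/-0.5 = -3.5000
x' = 4.5 + -3.5000·(sin 0.5826 − sin 1.8326) = 5.9551
y' = 0 − -3.5000·(cos 0.5826 − cos 1.8326) = 3.8285

(5.9551, 3.8285, 0.5826)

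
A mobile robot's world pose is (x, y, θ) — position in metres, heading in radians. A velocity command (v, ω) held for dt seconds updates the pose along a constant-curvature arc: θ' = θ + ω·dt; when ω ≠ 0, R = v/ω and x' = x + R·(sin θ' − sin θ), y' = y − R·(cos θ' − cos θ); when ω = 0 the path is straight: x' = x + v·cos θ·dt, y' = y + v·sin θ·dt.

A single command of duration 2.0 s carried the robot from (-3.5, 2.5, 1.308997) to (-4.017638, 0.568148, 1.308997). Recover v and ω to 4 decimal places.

v = -1.0000, ω = 0.0000

Δθ = 1.308997 − 1.308997 = 0.000000
ω = Δθ/dt = 0.000000/2.0 = 0.0000
ω = 0 → v = (Δx·cos θ + Δy·sin θ)/dt = -1.0000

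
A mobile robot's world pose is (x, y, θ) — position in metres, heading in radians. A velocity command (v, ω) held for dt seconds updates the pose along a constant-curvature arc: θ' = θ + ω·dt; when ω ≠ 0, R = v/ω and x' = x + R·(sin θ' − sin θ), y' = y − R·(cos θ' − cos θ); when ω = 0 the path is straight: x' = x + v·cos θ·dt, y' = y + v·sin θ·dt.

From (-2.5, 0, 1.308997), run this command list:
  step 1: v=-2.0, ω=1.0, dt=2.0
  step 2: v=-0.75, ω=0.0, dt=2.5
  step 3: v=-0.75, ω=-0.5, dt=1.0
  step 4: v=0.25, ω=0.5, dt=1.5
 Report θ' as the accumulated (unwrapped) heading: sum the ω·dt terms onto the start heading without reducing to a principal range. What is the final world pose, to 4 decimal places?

(1.9876, -2.2540, 3.5590)

step 1: θ'=3.3090 (R=-2.0000) → pose (-0.2349, -2.4897, 3.3090)
step 2: θ'=3.3090 (straight) → pose (1.6139, -2.1773, 3.3090)
step 3: θ'=2.8090 (R=1.5000) → pose (2.3536, -2.2385, 2.8090)
step 4: θ'=3.5590 (R=0.5000) → pose (1.9876, -2.2540, 3.5590)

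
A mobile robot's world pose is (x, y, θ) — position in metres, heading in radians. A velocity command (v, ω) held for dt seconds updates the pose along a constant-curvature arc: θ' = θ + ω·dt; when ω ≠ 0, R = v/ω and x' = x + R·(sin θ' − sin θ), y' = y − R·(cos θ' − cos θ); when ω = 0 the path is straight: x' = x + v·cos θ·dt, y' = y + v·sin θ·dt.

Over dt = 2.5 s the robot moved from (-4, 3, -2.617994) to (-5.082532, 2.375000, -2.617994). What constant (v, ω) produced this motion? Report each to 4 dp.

Δθ = -2.617994 − -2.617994 = 0.000000
ω = Δθ/dt = 0.000000/2.5 = 0.0000
ω = 0 → v = (Δx·cos θ + Δy·sin θ)/dt = 0.5000

v = 0.5000, ω = 0.0000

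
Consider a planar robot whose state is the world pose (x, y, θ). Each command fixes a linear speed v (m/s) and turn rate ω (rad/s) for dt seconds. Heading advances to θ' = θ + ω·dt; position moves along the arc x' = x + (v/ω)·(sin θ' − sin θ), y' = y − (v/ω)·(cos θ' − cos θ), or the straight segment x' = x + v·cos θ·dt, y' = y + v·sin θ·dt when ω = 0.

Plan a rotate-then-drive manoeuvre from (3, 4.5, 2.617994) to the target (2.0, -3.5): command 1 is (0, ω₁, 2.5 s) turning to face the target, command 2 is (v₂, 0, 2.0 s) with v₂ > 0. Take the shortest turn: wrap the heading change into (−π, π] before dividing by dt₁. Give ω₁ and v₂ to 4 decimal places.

ω₁ = 0.7880, v₂ = 4.0311

heading to target = atan2(-3.5−4.5, 2−3) = -1.6952
Δθ = wrap(-1.6952 − 2.6180) = 1.9700; ω₁ = Δθ/dt₁ = 0.7880
distance = √((2−3)² + (-3.5−4.5)²) = 8.0623; v₂ = distance/dt₂ = 4.0311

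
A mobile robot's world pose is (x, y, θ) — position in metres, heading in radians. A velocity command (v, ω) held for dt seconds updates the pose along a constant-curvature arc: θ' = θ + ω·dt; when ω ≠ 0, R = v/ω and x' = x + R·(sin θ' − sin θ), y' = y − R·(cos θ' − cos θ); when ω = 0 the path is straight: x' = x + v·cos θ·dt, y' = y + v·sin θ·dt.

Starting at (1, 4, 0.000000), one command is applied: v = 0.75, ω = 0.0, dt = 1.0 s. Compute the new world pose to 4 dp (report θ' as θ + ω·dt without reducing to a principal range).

(1.7500, 4.0000, 0.0000)

θ' = 0.0000 + 0.0·1.0 = 0.0000
ω = 0 → straight: x' = 1 + 0.75·cos(0.0000)·1.0 = 1.7500
y' = 4 + 0.75·sin(0.0000)·1.0 = 4.0000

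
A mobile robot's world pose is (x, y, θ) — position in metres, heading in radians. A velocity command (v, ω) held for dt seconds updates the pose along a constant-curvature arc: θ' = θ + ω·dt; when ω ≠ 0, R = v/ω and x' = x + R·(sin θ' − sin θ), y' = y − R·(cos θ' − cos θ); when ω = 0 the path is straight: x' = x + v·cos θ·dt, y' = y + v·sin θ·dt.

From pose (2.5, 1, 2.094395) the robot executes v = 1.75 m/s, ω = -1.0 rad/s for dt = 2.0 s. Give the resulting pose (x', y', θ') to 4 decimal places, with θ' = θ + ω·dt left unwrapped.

θ' = 2.0944 + -1.0·2.0 = 0.0944
R = v/ω = 1.75/-1.0 = -1.7500
x' = 2.5 + -1.7500·(sin 0.0944 − sin 2.0944) = 3.8506
y' = 1 − -1.7500·(cos 0.0944 − cos 2.0944) = 3.6172

(3.8506, 3.6172, 0.0944)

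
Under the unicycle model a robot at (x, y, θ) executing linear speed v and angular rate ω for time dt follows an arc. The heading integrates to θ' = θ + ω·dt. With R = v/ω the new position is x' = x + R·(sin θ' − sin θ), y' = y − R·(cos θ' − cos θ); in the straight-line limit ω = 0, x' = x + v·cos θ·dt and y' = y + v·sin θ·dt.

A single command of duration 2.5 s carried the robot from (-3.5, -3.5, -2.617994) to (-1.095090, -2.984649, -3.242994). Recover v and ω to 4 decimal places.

Δθ = -3.242994 − -2.617994 = -0.625000
ω = Δθ/dt = -0.625000/2.5 = -0.2500
R = Δx/(sin θ' − sin θ) = 4.0000
v = R·ω = 4.0000·-0.2500 = -1.0000

v = -1.0000, ω = -0.2500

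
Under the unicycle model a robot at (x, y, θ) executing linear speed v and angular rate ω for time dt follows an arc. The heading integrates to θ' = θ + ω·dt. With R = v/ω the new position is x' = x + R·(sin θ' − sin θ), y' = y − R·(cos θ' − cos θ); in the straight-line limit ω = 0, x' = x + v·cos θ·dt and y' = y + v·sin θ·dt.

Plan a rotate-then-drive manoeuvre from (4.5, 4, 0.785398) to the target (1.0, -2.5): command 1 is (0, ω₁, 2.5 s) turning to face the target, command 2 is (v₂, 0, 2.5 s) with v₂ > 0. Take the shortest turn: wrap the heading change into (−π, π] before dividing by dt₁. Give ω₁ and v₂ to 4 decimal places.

heading to target = atan2(-2.5−4, 1−4.5) = -2.0647
Δθ = wrap(-2.0647 − 0.7854) = -2.8501; ω₁ = Δθ/dt₁ = -1.1401
distance = √((1−4.5)² + (-2.5−4)²) = 7.3824; v₂ = distance/dt₂ = 2.9530

ω₁ = -1.1401, v₂ = 2.9530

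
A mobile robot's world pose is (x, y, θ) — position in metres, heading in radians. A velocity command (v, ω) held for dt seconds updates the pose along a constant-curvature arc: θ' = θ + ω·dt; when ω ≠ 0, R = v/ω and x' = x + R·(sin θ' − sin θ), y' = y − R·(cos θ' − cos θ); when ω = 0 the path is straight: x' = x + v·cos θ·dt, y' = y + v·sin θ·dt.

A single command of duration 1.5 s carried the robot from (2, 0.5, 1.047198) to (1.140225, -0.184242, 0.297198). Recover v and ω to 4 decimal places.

Δθ = 0.297198 − 1.047198 = -0.750000
ω = Δθ/dt = -0.750000/1.5 = -0.5000
R = Δx/(sin θ' − sin θ) = 1.5000
v = R·ω = 1.5000·-0.5000 = -0.7500

v = -0.7500, ω = -0.5000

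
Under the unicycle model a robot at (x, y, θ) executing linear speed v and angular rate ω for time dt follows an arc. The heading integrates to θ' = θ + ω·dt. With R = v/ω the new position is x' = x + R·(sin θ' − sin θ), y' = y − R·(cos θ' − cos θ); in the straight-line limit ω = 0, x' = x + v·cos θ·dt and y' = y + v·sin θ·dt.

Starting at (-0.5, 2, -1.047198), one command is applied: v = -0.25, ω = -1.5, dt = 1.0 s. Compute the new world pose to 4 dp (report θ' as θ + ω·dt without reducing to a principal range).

θ' = -1.0472 + -1.5·1.0 = -2.5472
R = v/ω = -0.25/-1.5 = 0.1667
x' = -0.5 + 0.1667·(sin -2.5472 − sin -1.0472) = -0.4490
y' = 2 − 0.1667·(cos -2.5472 − cos -1.0472) = 2.2214

(-0.4490, 2.2214, -2.5472)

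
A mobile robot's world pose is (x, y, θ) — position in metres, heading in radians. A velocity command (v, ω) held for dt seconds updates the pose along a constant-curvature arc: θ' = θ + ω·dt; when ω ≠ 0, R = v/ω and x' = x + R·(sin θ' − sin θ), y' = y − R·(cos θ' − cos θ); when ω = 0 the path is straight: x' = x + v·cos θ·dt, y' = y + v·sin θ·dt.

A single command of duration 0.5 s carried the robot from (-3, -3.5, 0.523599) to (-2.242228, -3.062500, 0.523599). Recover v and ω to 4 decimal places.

v = 1.7500, ω = 0.0000

Δθ = 0.523599 − 0.523599 = 0.000000
ω = Δθ/dt = 0.000000/0.5 = 0.0000
ω = 0 → v = (Δx·cos θ + Δy·sin θ)/dt = 1.7500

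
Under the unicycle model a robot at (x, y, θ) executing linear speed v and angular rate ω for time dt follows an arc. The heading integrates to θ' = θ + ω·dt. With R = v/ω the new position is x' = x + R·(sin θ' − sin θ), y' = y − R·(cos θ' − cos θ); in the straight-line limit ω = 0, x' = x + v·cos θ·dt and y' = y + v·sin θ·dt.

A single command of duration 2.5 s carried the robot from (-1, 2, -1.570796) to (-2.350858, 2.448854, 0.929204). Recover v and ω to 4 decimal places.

v = -0.7500, ω = 1.0000

Δθ = 0.929204 − -1.570796 = 2.500000
ω = Δθ/dt = 2.500000/2.5 = 1.0000
R = Δx/(sin θ' − sin θ) = -0.7500
v = R·ω = -0.7500·1.0000 = -0.7500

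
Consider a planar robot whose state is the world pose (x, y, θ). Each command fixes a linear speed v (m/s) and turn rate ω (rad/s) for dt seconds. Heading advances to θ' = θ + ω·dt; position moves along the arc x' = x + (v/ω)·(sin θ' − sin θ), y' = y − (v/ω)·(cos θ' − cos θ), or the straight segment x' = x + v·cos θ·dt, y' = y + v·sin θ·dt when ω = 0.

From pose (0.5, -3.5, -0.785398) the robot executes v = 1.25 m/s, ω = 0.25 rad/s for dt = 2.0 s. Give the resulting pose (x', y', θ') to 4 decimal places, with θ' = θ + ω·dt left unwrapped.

(2.6278, -4.7622, -0.2854)

θ' = -0.7854 + 0.25·2.0 = -0.2854
R = v/ω = 1.25/0.25 = 5.0000
x' = 0.5 + 5.0000·(sin -0.2854 − sin -0.7854) = 2.6278
y' = -3.5 − 5.0000·(cos -0.2854 − cos -0.7854) = -4.7622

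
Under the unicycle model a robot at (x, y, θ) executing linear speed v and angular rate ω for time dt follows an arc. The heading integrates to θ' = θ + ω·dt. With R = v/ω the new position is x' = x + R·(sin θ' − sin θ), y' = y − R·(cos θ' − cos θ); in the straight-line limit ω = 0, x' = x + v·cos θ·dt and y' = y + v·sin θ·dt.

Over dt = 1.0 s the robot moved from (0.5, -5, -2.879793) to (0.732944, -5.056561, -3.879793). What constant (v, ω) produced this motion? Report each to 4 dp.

v = -0.2500, ω = -1.0000

Δθ = -3.879793 − -2.879793 = -1.000000
ω = Δθ/dt = -1.000000/1.0 = -1.0000
R = Δx/(sin θ' − sin θ) = 0.2500
v = R·ω = 0.2500·-1.0000 = -0.2500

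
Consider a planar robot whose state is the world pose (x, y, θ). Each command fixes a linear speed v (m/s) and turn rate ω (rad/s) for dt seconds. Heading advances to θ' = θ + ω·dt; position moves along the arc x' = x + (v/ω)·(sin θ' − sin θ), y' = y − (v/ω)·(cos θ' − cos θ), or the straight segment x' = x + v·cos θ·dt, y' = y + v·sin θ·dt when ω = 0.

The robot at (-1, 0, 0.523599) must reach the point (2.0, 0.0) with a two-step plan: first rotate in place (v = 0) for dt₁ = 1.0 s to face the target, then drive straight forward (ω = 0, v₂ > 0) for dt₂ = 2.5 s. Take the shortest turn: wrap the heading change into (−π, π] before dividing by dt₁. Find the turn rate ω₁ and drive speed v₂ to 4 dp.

ω₁ = -0.5236, v₂ = 1.2000

heading to target = atan2(0−0, 2−-1) = 0.0000
Δθ = wrap(0.0000 − 0.5236) = -0.5236; ω₁ = Δθ/dt₁ = -0.5236
distance = √((2−-1)² + (0−0)²) = 3.0000; v₂ = distance/dt₂ = 1.2000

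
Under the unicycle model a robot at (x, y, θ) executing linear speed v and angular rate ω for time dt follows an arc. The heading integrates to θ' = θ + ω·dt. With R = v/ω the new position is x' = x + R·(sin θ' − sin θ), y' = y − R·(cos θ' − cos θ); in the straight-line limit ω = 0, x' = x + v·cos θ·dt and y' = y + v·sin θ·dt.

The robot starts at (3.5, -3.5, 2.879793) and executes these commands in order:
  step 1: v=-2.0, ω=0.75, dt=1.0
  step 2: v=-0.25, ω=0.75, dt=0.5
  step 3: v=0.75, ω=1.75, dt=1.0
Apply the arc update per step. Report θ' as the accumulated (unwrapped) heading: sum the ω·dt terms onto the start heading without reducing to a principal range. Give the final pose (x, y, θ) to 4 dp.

step 1: θ'=3.6298 (R=-2.6667) → pose (5.4410, -3.2793, 3.6298)
step 2: θ'=4.0048 (R=-0.3333) → pose (5.5379, -3.2016, 4.0048)
step 3: θ'=5.7548 (R=0.4286) → pose (5.6475, -3.8503, 5.7548)

(5.6475, -3.8503, 5.7548)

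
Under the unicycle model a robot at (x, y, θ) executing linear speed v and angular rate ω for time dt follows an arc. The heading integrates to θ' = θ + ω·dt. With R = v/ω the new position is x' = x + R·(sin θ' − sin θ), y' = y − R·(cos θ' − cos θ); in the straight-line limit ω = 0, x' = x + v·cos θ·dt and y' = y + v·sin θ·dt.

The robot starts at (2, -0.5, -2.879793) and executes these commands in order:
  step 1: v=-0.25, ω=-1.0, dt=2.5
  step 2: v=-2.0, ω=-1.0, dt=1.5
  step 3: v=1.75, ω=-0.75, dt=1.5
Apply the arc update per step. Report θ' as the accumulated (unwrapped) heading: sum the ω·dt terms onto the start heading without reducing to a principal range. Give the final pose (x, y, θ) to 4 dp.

step 1: θ'=-5.3798 (R=0.2500) → pose (2.2611, -0.8962, -5.3798)
step 2: θ'=-6.8798 (R=2.0000) → pose (-0.4335, -1.3128, -6.8798)
step 3: θ'=-8.0048 (R=-2.3333) → pose (0.5624, -3.5936, -8.0048)

(0.5624, -3.5936, -8.0048)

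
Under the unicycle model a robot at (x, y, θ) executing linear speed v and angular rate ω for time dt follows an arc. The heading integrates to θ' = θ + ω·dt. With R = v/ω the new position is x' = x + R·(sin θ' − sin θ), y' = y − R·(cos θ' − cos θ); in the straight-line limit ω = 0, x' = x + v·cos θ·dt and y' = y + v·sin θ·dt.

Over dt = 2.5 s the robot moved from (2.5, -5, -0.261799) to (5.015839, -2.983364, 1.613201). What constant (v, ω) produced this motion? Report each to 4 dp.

v = 1.5000, ω = 0.7500

Δθ = 1.613201 − -0.261799 = 1.875000
ω = Δθ/dt = 1.875000/2.5 = 0.7500
R = Δx/(sin θ' − sin θ) = 2.0000
v = R·ω = 2.0000·0.7500 = 1.5000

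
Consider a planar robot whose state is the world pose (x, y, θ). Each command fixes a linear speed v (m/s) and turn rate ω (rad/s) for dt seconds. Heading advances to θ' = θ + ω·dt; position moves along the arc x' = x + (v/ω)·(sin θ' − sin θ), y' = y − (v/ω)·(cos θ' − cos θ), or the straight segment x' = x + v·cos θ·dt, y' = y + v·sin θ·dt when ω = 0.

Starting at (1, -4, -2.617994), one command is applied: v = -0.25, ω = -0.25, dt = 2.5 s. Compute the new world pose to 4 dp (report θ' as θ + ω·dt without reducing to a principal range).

(1.6012, -3.8712, -3.2430)

θ' = -2.6180 + -0.25·2.5 = -3.2430
R = v/ω = -0.25/-0.25 = 1.0000
x' = 1 + 1.0000·(sin -3.2430 − sin -2.6180) = 1.6012
y' = -4 − 1.0000·(cos -3.2430 − cos -2.6180) = -3.8712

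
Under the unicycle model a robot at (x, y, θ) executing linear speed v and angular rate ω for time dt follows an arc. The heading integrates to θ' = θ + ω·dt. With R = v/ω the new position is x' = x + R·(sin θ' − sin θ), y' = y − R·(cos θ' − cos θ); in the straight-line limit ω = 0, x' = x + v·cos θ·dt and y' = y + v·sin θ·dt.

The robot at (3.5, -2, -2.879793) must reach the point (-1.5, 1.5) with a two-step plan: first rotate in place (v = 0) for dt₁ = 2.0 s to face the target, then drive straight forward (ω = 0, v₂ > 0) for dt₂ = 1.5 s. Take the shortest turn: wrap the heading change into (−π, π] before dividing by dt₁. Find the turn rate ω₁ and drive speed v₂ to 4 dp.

heading to target = atan2(1.5−-2, -1.5−3.5) = 2.5309
Δθ = wrap(2.5309 − -2.8798) = -0.8725; ω₁ = Δθ/dt₁ = -0.4363
distance = √((-1.5−3.5)² + (1.5−-2)²) = 6.1033; v₂ = distance/dt₂ = 4.0689

ω₁ = -0.4363, v₂ = 4.0689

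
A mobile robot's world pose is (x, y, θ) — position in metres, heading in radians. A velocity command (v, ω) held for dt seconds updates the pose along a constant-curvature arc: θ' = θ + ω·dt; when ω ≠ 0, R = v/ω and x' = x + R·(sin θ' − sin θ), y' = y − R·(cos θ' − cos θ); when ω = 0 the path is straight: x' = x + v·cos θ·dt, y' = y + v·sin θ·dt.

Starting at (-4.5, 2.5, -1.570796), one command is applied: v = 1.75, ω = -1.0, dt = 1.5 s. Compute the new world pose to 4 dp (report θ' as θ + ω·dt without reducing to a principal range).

(-6.1262, 0.7544, -3.0708)

θ' = -1.5708 + -1.0·1.5 = -3.0708
R = v/ω = 1.75/-1.0 = -1.7500
x' = -4.5 + -1.7500·(sin -3.0708 − sin -1.5708) = -6.1262
y' = 2.5 − -1.7500·(cos -3.0708 − cos -1.5708) = 0.7544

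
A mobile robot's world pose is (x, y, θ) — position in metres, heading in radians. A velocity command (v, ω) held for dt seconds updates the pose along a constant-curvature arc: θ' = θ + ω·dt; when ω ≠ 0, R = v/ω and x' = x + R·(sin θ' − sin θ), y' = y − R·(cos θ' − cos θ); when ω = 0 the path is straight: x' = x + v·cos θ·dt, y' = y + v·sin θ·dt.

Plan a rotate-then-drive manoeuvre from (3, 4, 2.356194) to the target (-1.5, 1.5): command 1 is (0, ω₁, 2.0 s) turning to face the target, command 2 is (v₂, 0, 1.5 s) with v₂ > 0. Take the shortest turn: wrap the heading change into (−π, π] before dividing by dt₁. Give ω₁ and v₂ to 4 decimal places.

ω₁ = 0.6462, v₂ = 3.4319

heading to target = atan2(1.5−4, -1.5−3) = -2.6345
Δθ = wrap(-2.6345 − 2.3562) = 1.2925; ω₁ = Δθ/dt₁ = 0.6462
distance = √((-1.5−3)² + (1.5−4)²) = 5.1478; v₂ = distance/dt₂ = 3.4319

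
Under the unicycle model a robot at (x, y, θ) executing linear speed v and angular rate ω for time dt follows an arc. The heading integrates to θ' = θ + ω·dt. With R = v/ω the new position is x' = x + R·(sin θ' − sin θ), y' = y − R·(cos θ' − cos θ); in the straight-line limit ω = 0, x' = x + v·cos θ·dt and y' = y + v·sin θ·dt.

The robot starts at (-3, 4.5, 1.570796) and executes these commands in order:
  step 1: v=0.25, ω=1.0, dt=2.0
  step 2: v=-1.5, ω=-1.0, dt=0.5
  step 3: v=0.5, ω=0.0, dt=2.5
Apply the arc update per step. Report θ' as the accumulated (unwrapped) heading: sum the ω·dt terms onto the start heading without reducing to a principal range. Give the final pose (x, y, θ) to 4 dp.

(-3.8706, 4.9480, 3.0708)

step 1: θ'=3.5708 (R=0.2500) → pose (-3.3540, 4.7273, 3.5708)
step 2: θ'=3.0708 (R=1.5000) → pose (-2.6237, 4.8596, 3.0708)
step 3: θ'=3.0708 (straight) → pose (-3.8706, 4.9480, 3.0708)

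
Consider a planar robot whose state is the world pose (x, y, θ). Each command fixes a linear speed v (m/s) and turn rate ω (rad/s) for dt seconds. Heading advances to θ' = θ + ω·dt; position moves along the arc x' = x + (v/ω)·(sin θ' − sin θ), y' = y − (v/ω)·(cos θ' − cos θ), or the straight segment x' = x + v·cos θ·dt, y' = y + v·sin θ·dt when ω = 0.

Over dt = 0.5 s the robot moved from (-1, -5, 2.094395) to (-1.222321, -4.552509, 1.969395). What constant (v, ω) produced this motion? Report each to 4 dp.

Δθ = 1.969395 − 2.094395 = -0.125000
ω = Δθ/dt = -0.125000/0.5 = -0.2500
R = −Δy/(cos θ' − cos θ) = -4.0000
v = R·ω = -4.0000·-0.2500 = 1.0000

v = 1.0000, ω = -0.2500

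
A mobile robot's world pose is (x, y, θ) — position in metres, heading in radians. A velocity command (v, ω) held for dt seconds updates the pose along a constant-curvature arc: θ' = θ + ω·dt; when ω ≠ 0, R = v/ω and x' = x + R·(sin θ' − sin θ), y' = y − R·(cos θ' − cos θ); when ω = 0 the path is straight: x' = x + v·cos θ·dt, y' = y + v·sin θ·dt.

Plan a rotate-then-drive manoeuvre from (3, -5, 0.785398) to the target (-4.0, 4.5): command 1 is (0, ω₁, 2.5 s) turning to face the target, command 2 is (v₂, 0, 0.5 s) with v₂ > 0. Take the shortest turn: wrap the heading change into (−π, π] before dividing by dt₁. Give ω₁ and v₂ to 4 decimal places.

heading to target = atan2(4.5−-5, -4−3) = 2.2058
Δθ = wrap(2.2058 − 0.7854) = 1.4204; ω₁ = Δθ/dt₁ = 0.5682
distance = √((-4−3)² + (4.5−-5)²) = 11.8004; v₂ = distance/dt₂ = 23.6008

ω₁ = 0.5682, v₂ = 23.6008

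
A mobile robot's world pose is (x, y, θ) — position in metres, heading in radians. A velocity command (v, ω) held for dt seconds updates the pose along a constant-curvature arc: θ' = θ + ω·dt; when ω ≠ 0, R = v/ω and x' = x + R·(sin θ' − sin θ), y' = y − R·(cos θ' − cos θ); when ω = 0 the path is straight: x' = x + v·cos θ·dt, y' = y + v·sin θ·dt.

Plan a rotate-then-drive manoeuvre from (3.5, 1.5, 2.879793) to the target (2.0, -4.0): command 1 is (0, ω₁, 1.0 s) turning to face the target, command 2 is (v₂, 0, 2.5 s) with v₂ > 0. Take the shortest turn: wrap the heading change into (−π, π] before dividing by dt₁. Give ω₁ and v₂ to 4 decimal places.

ω₁ = 1.5663, v₂ = 2.2804

heading to target = atan2(-4−1.5, 2−3.5) = -1.8370
Δθ = wrap(-1.8370 − 2.8798) = 1.5663; ω₁ = Δθ/dt₁ = 1.5663
distance = √((2−3.5)² + (-4−1.5)²) = 5.7009; v₂ = distance/dt₂ = 2.2804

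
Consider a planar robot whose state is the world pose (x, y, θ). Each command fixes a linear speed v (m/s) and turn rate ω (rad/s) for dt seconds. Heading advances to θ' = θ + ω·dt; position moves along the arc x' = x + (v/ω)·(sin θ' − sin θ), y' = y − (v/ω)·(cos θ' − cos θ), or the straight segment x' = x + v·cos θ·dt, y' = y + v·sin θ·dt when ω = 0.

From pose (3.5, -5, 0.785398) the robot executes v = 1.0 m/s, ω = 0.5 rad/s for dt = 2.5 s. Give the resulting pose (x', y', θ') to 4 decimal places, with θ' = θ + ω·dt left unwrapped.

θ' = 0.7854 + 0.5·2.5 = 2.0354
R = v/ω = 1.0/0.5 = 2.0000
x' = 3.5 + 2.0000·(sin 2.0354 − sin 0.7854) = 3.8738
y' = -5 − 2.0000·(cos 2.0354 − cos 0.7854) = -2.6897

(3.8738, -2.6897, 2.0354)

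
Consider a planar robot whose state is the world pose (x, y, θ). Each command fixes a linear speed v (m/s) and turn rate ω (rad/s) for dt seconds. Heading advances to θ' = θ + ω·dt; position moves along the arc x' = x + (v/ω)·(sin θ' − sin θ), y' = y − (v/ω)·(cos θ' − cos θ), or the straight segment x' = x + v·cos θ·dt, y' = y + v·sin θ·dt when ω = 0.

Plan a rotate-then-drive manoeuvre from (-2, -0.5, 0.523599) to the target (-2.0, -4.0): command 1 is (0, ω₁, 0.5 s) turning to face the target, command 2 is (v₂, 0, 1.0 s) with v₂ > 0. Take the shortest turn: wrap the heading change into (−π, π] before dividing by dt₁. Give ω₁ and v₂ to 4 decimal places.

heading to target = atan2(-4−-0.5, -2−-2) = -1.5708
Δθ = wrap(-1.5708 − 0.5236) = -2.0944; ω₁ = Δθ/dt₁ = -4.1888
distance = √((-2−-2)² + (-4−-0.5)²) = 3.5000; v₂ = distance/dt₂ = 3.5000

ω₁ = -4.1888, v₂ = 3.5000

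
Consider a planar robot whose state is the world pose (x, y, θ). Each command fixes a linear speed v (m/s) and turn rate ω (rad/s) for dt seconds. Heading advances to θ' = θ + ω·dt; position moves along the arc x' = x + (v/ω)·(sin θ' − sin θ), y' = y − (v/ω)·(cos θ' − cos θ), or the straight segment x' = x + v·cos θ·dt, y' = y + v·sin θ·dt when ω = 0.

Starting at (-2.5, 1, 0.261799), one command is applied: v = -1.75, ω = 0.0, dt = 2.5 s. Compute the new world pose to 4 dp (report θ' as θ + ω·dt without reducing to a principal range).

(-6.7259, -0.1323, 0.2618)

θ' = 0.2618 + 0.0·2.5 = 0.2618
ω = 0 → straight: x' = -2.5 + -1.75·cos(0.2618)·2.5 = -6.7259
y' = 1 + -1.75·sin(0.2618)·2.5 = -0.1323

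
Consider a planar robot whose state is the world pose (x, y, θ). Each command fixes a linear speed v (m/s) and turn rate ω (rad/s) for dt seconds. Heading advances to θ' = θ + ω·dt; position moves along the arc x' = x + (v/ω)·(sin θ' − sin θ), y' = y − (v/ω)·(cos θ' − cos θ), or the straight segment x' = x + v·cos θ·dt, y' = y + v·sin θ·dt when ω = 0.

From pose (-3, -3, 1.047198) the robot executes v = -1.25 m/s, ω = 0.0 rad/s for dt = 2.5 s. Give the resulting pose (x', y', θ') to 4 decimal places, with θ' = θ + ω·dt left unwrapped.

θ' = 1.0472 + 0.0·2.5 = 1.0472
ω = 0 → straight: x' = -3 + -1.25·cos(1.0472)·2.5 = -4.5625
y' = -3 + -1.25·sin(1.0472)·2.5 = -5.7063

(-4.5625, -5.7063, 1.0472)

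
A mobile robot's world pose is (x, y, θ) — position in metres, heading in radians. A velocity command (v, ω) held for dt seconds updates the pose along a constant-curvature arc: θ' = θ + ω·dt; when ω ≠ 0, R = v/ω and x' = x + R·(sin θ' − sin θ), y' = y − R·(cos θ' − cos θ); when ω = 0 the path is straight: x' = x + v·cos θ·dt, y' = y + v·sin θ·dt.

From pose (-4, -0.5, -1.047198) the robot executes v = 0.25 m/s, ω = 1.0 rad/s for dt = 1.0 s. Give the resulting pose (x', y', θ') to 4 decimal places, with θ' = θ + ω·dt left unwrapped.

(-3.7953, -0.6247, -0.0472)

θ' = -1.0472 + 1.0·1.0 = -0.0472
R = v/ω = 0.25/1.0 = 0.2500
x' = -4 + 0.2500·(sin -0.0472 − sin -1.0472) = -3.7953
y' = -0.5 − 0.2500·(cos -0.0472 − cos -1.0472) = -0.6247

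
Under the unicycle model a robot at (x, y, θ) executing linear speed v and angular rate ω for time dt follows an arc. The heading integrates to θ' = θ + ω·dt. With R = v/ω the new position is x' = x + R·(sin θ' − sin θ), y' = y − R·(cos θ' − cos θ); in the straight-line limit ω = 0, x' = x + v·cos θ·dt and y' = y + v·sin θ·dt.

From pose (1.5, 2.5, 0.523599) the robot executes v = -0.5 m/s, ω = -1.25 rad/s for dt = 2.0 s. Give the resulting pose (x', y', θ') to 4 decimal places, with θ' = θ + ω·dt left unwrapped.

(0.9325, 3.0042, -1.9764)

θ' = 0.5236 + -1.25·2.0 = -1.9764
R = v/ω = -0.5/-1.25 = 0.4000
x' = 1.5 + 0.4000·(sin -1.9764 − sin 0.5236) = 0.9325
y' = 2.5 − 0.4000·(cos -1.9764 − cos 0.5236) = 3.0042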